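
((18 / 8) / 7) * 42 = 27 / 2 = 13.50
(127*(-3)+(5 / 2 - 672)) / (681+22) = -2101 / 1406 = -1.49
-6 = -6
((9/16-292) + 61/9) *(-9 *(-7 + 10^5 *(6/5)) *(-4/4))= -4918633063/16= -307414566.44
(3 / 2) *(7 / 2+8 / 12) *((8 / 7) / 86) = 25 / 301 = 0.08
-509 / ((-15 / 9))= 1527 / 5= 305.40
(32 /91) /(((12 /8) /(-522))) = -11136 /91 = -122.37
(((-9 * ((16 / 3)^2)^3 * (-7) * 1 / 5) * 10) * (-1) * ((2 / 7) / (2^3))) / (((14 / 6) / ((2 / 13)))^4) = -134217728 / 68574961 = -1.96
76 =76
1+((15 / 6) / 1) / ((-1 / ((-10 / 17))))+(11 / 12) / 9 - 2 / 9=4315 / 1836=2.35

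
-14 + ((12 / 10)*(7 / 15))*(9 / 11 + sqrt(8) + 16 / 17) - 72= -397444 / 4675 + 28*sqrt(2) / 25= -83.43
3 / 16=0.19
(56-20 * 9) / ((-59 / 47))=5828 / 59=98.78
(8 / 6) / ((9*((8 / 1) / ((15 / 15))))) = 1 / 54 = 0.02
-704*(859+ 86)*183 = -121746240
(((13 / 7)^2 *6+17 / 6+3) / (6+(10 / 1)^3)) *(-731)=-5701069 / 295764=-19.28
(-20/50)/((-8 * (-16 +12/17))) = -17/5200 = -0.00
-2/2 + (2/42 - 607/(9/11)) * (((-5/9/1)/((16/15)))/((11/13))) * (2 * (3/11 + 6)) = 43661327/7623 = 5727.58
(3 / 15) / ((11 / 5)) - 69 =-758 / 11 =-68.91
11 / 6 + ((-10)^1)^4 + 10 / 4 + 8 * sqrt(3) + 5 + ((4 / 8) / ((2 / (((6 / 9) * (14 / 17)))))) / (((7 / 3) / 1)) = 8 * sqrt(3) + 510479 / 51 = 10023.25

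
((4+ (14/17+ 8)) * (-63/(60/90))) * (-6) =7270.94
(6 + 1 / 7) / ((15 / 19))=817 / 105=7.78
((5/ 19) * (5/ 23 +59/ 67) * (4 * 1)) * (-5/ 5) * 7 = -236880/ 29279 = -8.09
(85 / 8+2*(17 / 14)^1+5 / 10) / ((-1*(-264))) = 23 / 448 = 0.05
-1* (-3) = 3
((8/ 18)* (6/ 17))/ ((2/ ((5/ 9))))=0.04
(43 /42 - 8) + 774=32215 /42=767.02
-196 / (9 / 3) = -196 / 3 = -65.33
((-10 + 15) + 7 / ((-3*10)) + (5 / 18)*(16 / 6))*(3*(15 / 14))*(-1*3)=-1487 / 28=-53.11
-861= -861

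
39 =39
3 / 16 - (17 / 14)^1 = -115 / 112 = -1.03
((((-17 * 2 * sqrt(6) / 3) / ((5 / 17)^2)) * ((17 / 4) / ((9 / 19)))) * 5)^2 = 2518248436201 / 12150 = 207263245.78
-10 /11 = -0.91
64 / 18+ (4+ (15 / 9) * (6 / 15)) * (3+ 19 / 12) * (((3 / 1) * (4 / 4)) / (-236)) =13949 / 4248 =3.28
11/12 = 0.92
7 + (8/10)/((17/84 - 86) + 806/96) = 302967/43345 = 6.99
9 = 9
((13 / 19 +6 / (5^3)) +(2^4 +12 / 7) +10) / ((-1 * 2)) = -472923 / 33250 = -14.22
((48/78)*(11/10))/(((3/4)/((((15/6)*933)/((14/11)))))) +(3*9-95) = 144336/91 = 1586.11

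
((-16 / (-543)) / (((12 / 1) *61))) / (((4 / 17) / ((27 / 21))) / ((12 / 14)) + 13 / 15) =1020 / 27370639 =0.00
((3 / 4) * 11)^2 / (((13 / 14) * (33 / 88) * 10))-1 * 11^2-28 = -16829 / 130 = -129.45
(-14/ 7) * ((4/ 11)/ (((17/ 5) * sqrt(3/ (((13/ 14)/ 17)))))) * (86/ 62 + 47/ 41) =-9200 * sqrt(9282)/ 12121527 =-0.07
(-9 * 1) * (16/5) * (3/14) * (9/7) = -1944/245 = -7.93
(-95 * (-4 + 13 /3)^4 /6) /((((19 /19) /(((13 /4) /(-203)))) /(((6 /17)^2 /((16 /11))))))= 13585 /50688288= 0.00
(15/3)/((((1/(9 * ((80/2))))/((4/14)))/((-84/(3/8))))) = -115200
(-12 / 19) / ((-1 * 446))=6 / 4237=0.00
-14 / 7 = -2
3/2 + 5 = 6.50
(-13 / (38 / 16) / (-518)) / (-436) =-13 / 536389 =-0.00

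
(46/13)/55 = 46/715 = 0.06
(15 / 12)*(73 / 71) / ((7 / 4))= 365 / 497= 0.73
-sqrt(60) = -2* sqrt(15) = -7.75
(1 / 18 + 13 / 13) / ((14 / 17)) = 323 / 252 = 1.28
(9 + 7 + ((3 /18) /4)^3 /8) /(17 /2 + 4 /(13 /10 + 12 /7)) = 373358803 /229312512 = 1.63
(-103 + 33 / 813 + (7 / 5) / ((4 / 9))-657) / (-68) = 4101907 / 368560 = 11.13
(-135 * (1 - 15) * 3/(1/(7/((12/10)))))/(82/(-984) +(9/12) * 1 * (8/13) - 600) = -105300/1909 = -55.16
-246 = -246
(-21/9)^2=49/9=5.44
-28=-28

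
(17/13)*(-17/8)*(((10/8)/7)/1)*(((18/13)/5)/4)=-2601/75712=-0.03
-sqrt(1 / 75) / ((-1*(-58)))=-sqrt(3) / 870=-0.00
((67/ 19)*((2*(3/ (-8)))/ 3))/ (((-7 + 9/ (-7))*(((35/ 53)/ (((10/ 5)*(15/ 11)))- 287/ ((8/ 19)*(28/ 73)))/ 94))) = -28038696/ 4981382171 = -0.01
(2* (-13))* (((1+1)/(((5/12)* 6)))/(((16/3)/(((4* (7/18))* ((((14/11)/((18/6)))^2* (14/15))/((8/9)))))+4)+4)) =-31213/39230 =-0.80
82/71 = 1.15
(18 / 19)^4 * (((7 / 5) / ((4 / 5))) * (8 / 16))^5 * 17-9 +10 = 2141499767 / 266897408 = 8.02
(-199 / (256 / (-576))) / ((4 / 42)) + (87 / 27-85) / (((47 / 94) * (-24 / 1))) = 1016969 / 216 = 4708.19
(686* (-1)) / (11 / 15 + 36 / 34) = -174930 / 457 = -382.78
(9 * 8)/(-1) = -72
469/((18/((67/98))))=4489/252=17.81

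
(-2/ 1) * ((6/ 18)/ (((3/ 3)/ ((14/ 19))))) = -28/ 57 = -0.49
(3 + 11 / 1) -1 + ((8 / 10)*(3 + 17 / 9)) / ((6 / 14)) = 2987 / 135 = 22.13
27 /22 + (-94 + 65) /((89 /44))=-25669 /1958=-13.11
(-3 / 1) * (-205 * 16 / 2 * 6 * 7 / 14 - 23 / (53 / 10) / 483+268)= 5177686 / 371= 13956.03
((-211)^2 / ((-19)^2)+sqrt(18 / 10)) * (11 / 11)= 3 * sqrt(5) / 5+44521 / 361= 124.67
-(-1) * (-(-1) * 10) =10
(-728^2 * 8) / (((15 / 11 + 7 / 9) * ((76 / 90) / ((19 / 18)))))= -131171040 / 53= -2474925.28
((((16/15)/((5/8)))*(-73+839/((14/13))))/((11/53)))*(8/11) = 17882624/4235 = 4222.58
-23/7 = -3.29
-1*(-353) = 353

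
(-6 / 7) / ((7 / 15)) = -1.84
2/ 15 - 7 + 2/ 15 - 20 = -401/ 15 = -26.73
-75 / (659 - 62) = -25 / 199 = -0.13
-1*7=-7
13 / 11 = 1.18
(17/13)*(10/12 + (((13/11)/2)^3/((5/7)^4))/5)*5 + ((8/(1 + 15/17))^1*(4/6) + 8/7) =19006488929/1816815000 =10.46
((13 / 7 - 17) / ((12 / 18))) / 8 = -159 / 56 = -2.84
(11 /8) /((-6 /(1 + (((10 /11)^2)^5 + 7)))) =-9062474867 /4715895382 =-1.92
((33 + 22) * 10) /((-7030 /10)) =-550 /703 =-0.78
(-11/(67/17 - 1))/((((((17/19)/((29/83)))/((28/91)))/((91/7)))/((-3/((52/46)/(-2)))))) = -31.01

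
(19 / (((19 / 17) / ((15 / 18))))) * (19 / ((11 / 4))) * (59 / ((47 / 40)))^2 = 17989808000 / 72897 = 246783.93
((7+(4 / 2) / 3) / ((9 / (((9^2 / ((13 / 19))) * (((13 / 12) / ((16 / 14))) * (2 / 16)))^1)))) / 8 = 1.49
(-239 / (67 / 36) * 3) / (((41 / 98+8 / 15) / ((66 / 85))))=-500856048 / 1593461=-314.32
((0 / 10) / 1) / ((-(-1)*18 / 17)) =0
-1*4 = -4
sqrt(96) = 4 * sqrt(6) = 9.80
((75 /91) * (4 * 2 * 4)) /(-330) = -80 /1001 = -0.08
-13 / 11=-1.18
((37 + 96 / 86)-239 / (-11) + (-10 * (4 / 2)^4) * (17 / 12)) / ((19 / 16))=-3787552 / 26961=-140.48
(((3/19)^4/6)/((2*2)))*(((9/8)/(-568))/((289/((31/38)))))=-7533/52026445190144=-0.00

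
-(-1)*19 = 19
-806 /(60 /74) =-14911 /15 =-994.07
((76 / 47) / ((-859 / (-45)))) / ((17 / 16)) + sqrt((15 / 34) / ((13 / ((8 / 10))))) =54720 / 686341 + sqrt(1326) / 221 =0.24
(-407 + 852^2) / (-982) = -725497 / 982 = -738.80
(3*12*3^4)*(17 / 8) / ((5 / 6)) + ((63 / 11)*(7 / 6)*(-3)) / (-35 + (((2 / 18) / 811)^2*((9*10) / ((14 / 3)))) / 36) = 1423591488508797 / 191436274205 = 7436.37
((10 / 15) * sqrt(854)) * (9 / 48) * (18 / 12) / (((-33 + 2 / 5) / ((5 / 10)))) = -0.08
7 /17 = 0.41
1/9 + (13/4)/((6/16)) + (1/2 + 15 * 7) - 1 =2039/18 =113.28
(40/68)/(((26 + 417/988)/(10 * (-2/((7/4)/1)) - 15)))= -365560/621299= -0.59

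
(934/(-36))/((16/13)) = -6071/288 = -21.08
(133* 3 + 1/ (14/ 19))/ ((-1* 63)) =-5605/ 882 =-6.35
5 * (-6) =-30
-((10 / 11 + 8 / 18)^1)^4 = -322417936 / 96059601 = -3.36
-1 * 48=-48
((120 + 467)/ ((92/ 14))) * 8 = 16436/ 23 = 714.61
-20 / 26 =-10 / 13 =-0.77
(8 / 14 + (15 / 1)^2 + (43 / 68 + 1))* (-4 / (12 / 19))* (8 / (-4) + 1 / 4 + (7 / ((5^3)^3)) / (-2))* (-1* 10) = -4013345906537 / 159375000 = -25181.78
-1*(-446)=446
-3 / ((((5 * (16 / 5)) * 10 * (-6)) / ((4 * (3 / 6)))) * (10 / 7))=7 / 1600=0.00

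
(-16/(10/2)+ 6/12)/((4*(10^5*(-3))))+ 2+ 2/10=8800009/4000000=2.20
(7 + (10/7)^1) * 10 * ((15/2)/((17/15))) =66375/119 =557.77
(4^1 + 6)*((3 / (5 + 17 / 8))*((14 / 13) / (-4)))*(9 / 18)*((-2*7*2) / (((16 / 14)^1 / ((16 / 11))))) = 54880 / 2717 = 20.20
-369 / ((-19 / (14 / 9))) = 574 / 19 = 30.21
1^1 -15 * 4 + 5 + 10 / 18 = -481 / 9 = -53.44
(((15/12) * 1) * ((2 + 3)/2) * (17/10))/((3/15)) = 425/16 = 26.56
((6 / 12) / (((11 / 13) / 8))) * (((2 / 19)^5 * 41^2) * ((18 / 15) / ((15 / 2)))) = 11188736 / 680927225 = 0.02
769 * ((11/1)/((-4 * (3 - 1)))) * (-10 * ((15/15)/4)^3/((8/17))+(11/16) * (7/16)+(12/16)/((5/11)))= -2190881/1280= -1711.63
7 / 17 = 0.41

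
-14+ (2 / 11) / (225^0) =-152 / 11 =-13.82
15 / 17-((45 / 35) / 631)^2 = 292646958 / 331668113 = 0.88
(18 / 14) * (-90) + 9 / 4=-3177 / 28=-113.46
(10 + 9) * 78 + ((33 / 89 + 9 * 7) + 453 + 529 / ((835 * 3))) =445573856 / 222945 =1998.58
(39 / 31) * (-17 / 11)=-663 / 341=-1.94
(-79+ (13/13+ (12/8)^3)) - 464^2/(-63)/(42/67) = 56909497/10584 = 5376.94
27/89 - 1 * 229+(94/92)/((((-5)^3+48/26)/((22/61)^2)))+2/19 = -52964431946526/231698085653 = -228.59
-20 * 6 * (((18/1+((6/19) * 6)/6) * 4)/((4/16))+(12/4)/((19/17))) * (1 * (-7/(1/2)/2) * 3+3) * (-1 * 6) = -72822240/19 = -3832749.47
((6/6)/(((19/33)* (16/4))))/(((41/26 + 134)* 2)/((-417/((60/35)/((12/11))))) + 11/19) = -37947/38704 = -0.98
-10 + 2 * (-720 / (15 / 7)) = -682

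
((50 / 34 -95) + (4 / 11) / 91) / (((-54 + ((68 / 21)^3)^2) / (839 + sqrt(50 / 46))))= -8180170200682137 / 114543994245395 -9749904887583 * sqrt(23) / 526902373528817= -71.50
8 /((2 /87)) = 348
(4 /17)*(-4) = -16 /17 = -0.94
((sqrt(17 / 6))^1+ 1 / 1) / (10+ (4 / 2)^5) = 1 / 42+ sqrt(102) / 252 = 0.06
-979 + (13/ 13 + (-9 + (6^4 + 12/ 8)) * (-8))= -11286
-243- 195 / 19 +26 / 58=-139301 / 551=-252.81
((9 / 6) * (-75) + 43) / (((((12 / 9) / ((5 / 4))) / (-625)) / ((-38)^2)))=470428125 / 8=58803515.62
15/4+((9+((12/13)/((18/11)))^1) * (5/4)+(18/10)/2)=3238/195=16.61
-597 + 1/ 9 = -5372/ 9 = -596.89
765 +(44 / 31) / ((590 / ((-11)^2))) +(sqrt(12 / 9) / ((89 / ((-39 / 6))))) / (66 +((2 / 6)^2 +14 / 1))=6998587 / 9145 - 39 * sqrt(3) / 64169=765.29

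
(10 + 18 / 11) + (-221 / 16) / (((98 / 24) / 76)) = -132295 / 539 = -245.45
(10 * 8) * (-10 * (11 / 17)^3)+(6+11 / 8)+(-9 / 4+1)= -8277663 / 39304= -210.61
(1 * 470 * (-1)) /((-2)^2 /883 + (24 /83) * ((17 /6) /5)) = -86114575 /30852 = -2791.22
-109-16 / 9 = -997 / 9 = -110.78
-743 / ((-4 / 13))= 9659 / 4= 2414.75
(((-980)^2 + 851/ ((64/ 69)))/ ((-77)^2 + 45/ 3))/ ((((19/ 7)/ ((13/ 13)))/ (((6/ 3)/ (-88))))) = -430670233/ 318027776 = -1.35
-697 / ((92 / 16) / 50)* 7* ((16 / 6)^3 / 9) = -499609600 / 5589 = -89391.59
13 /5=2.60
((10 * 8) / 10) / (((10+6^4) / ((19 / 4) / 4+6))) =115 / 2612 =0.04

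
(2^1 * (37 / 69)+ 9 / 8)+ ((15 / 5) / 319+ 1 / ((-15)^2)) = 29203921 / 13206600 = 2.21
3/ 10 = 0.30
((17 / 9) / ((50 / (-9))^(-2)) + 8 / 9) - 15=32213 / 729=44.19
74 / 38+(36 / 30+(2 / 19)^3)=107979 / 34295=3.15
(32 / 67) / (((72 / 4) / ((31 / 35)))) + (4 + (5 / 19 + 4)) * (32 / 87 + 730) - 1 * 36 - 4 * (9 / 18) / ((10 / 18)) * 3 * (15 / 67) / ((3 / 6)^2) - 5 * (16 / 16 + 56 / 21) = 69437790011 / 11628855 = 5971.16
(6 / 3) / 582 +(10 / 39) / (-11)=-827 / 41613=-0.02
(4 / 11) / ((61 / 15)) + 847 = 568397 / 671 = 847.09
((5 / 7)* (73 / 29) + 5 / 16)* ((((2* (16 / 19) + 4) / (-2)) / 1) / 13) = -185085 / 401128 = -0.46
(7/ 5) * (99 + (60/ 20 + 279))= 2667/ 5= 533.40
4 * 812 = 3248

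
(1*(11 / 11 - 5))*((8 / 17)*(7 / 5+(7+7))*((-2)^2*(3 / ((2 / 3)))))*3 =-133056 / 85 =-1565.36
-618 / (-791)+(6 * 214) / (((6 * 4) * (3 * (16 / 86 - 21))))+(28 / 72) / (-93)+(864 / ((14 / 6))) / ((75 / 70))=204738048122 / 592549965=345.52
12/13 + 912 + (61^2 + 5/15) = 180736/39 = 4634.26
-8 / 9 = -0.89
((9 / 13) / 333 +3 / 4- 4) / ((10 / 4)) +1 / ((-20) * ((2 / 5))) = -27401 / 19240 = -1.42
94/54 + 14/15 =2.67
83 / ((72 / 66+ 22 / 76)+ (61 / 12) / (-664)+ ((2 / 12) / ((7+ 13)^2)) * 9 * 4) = 3455522400 / 57774967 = 59.81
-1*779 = -779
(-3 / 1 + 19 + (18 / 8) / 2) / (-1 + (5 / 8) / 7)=-959 / 51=-18.80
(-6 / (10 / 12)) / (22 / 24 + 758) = -432 / 45535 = -0.01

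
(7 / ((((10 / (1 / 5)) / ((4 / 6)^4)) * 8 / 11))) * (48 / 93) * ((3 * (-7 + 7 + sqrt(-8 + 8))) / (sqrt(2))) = 0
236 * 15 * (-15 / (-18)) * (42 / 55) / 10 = 2478 / 11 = 225.27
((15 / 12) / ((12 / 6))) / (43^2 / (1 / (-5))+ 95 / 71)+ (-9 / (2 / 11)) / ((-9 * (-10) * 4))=-144457 / 1050080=-0.14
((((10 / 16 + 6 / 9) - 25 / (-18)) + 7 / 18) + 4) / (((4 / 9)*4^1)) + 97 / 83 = 54663 / 10624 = 5.15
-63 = -63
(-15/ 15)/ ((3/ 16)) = -16/ 3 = -5.33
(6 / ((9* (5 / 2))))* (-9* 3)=-36 / 5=-7.20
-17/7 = -2.43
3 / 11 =0.27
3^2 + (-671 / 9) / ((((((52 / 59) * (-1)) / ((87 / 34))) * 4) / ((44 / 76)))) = 40.33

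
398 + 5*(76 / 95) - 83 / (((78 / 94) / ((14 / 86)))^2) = 1121572255 / 2812329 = 398.81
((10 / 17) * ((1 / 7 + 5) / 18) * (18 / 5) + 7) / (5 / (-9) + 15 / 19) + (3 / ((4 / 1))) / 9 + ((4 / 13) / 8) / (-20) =3025279 / 92820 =32.59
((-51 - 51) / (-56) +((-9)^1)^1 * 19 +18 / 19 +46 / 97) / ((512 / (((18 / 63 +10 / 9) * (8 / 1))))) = -95226241 / 26008416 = -3.66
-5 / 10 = -1 / 2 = -0.50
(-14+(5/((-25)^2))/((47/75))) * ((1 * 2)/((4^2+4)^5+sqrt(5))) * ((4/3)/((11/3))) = -3365888000/1058815999999483+26296 * sqrt(5)/26470399999987075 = -0.00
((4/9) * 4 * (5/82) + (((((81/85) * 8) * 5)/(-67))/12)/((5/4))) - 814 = -1710436274/2101455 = -813.93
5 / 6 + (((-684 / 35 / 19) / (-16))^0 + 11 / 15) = 77 / 30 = 2.57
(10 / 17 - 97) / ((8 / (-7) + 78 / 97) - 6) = 1112881 / 73168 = 15.21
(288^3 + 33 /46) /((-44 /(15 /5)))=-3296526435 /2024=-1628718.59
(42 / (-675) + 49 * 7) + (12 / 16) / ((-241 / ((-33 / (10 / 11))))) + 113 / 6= 156985313 / 433800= 361.88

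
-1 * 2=-2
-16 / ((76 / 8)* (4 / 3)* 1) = -24 / 19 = -1.26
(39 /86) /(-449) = -39 /38614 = -0.00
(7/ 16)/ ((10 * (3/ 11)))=77/ 480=0.16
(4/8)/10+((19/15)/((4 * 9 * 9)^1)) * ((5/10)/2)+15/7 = 298537/136080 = 2.19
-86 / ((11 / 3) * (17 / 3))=-774 / 187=-4.14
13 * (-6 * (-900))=70200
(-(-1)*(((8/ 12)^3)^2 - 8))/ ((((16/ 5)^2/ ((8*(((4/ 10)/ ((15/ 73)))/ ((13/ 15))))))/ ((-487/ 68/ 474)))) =128161355/ 610925328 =0.21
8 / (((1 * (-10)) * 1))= -4 / 5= -0.80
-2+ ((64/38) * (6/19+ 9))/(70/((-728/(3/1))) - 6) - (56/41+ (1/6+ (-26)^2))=-6601926881/9679854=-682.03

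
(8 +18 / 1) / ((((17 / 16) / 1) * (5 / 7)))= 2912 / 85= 34.26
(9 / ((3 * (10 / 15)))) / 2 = 9 / 4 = 2.25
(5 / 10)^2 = 1 / 4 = 0.25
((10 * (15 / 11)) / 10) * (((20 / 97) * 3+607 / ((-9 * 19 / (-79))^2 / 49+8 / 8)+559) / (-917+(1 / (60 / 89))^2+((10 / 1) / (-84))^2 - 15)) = -1915346645052120 / 1172695910182357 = -1.63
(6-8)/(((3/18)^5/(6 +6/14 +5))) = -1244160/7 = -177737.14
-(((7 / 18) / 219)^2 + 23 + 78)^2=-2463254327592010969 / 241471833524496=-10201.00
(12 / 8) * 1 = 3 / 2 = 1.50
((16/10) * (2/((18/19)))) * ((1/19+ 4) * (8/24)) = 616/135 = 4.56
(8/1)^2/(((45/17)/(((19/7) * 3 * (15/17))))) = 1216/7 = 173.71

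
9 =9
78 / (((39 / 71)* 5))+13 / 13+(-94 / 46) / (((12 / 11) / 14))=3.18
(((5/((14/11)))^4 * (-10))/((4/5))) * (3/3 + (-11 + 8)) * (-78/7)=-8921859375/134456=-66355.23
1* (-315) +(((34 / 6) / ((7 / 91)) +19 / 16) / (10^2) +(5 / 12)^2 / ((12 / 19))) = -3390947 / 10800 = -313.98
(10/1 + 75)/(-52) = -85/52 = -1.63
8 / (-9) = -8 / 9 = -0.89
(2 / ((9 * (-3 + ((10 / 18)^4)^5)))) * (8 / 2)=-5403406870691968356 / 18236450504869572889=-0.30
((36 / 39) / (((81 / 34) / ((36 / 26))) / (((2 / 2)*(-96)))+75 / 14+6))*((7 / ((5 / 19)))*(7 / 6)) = 28361984 / 11226735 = 2.53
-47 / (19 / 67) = -3149 / 19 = -165.74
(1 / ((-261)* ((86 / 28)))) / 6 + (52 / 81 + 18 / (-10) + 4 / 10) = -382934 / 505035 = -0.76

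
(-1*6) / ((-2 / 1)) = 3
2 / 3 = 0.67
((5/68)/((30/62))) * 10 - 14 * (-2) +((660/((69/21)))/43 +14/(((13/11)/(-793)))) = -944198813/100878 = -9359.81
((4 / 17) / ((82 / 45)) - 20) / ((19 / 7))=-96950 / 13243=-7.32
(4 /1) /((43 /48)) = 4.47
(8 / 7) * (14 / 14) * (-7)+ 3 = -5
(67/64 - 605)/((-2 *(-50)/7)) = -270571/6400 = -42.28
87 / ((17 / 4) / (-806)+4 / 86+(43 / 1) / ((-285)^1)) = -3437380440 / 4331831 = -793.52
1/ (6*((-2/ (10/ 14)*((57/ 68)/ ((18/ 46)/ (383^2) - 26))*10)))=1491240221/ 8076989718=0.18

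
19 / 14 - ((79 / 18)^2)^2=-271653295 / 734832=-369.68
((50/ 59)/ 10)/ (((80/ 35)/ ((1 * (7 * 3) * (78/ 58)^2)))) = 1117935/ 793904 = 1.41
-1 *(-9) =9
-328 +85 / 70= -4575 / 14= -326.79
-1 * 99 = -99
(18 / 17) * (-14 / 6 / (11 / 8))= -336 / 187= -1.80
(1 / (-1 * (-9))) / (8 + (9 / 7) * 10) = 7 / 1314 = 0.01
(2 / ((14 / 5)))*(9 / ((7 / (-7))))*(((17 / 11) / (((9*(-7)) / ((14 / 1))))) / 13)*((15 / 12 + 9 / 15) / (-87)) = -629 / 174174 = -0.00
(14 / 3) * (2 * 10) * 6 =560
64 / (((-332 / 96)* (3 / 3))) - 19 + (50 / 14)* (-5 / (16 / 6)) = -205453 / 4648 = -44.20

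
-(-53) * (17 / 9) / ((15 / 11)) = 9911 / 135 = 73.41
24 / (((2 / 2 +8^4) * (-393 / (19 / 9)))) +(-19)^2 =1743760891 / 4830363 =361.00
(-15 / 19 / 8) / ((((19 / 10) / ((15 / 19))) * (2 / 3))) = -3375 / 54872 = -0.06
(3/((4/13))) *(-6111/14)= -34047/8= -4255.88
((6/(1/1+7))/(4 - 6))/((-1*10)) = 3/80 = 0.04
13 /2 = 6.50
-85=-85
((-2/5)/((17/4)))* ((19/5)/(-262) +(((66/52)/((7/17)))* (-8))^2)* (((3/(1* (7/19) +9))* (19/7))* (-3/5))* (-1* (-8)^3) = 21946047255991296/1436154162625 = 15281.12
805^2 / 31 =648025 / 31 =20904.03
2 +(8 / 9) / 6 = 58 / 27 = 2.15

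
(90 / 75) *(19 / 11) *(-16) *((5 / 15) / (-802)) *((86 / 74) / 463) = 13072 / 377824205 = 0.00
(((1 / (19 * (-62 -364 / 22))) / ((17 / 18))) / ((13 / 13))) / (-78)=0.00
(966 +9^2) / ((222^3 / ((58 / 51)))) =10121 / 92998908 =0.00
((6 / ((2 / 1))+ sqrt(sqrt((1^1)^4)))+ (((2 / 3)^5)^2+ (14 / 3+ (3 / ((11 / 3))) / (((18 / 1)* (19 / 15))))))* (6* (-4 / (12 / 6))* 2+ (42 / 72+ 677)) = 153457999643 / 26926344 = 5699.18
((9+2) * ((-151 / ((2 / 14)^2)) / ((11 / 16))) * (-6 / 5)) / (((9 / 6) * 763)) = 67648 / 545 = 124.12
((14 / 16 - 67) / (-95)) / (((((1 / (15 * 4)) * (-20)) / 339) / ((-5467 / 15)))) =980402577 / 3800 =258000.68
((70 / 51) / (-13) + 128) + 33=106673 / 663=160.89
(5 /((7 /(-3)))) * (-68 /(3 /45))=15300 /7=2185.71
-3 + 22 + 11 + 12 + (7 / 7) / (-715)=30029 / 715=42.00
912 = 912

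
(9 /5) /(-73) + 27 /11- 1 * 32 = -118724 /4015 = -29.57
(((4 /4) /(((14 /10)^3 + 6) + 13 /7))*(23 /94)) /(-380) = -4025 /66267744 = -0.00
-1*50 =-50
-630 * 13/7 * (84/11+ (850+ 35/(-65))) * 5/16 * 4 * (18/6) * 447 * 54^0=-36980924625/22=-1680951119.32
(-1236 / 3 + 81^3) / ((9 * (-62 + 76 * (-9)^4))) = 531029 / 4487166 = 0.12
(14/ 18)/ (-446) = -7/ 4014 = -0.00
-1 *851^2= -724201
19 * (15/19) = 15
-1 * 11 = -11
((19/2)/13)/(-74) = -19/1924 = -0.01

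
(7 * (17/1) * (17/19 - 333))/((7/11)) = -1179970/19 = -62103.68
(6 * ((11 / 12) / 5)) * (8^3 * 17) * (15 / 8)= 17952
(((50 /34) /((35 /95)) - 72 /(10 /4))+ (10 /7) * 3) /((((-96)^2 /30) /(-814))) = 4969877 /91392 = 54.38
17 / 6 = 2.83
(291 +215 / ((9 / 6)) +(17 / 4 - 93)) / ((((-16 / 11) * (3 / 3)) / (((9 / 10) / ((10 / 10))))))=-136851 / 640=-213.83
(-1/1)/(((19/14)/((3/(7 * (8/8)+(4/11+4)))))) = -462/2375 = -0.19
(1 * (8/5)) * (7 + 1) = 64/5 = 12.80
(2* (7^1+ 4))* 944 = 20768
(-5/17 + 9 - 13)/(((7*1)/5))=-365/119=-3.07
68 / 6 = 34 / 3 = 11.33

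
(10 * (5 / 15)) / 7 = 10 / 21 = 0.48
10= 10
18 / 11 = 1.64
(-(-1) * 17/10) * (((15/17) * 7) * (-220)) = -2310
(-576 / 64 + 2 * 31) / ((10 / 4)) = 106 / 5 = 21.20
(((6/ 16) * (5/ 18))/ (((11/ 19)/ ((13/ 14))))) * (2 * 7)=1235/ 528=2.34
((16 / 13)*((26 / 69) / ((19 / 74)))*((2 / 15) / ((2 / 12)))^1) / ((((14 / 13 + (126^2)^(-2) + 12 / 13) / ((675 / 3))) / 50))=1790544559104000 / 220289407061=8128.15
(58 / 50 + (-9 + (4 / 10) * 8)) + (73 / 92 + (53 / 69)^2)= -1550429 / 476100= -3.26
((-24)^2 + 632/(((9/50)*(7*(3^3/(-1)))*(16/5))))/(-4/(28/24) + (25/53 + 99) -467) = -51404753/33442875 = -1.54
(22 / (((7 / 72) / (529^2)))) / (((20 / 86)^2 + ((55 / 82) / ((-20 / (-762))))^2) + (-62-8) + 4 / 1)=22044036861893376 / 204380319535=107857.92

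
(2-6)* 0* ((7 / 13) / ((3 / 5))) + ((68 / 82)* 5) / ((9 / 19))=3230 / 369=8.75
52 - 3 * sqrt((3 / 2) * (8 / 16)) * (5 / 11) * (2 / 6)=52 - 5 * sqrt(3) / 22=51.61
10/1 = 10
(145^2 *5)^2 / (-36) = -11051265625 / 36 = -306979600.69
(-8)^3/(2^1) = -256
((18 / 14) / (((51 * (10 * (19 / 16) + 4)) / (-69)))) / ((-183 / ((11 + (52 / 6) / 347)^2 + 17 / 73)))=1772673331696 / 24309922917903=0.07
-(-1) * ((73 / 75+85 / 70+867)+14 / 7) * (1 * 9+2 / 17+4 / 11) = 540615477 / 65450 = 8259.98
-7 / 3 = -2.33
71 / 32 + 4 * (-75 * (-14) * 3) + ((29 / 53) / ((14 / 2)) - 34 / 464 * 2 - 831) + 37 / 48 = 11771.92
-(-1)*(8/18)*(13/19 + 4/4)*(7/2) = 448/171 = 2.62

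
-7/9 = -0.78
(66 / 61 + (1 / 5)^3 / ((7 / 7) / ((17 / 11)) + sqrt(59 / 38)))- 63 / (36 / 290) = -506.41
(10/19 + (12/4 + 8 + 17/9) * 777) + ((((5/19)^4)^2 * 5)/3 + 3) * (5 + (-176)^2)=5245851393080588/50950689123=102959.38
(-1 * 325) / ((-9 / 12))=433.33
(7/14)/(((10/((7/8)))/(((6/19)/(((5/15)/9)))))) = 567/1520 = 0.37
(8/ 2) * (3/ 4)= 3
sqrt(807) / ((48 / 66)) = 39.06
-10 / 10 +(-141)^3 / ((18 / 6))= -934408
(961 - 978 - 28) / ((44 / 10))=-225 / 22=-10.23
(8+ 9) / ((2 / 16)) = 136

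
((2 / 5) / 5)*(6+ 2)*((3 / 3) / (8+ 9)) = 16 / 425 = 0.04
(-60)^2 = 3600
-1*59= -59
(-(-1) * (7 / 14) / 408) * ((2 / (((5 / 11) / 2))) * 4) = 11 / 255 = 0.04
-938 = -938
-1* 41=-41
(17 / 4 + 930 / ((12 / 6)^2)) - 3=935 / 4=233.75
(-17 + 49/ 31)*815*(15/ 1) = -5843550/ 31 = -188501.61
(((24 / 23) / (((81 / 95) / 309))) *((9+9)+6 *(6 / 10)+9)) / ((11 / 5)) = 5259.92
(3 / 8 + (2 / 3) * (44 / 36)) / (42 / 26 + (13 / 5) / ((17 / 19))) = 283985 / 1079136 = 0.26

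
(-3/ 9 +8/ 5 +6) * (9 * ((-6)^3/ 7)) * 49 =-494424/ 5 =-98884.80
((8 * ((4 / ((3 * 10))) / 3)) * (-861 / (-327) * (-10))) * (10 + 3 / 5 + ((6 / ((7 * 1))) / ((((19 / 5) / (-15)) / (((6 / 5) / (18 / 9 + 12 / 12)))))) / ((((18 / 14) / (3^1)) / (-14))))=-47821088 / 93195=-513.13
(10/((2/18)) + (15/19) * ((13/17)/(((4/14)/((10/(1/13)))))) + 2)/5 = 118441/1615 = 73.34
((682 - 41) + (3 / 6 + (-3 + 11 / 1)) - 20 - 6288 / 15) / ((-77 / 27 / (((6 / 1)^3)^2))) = -1324587168 / 385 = -3440486.15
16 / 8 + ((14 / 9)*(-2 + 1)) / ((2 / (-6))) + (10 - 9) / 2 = 43 / 6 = 7.17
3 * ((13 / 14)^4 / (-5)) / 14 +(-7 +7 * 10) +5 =182774477 / 2689120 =67.97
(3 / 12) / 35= 1 / 140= 0.01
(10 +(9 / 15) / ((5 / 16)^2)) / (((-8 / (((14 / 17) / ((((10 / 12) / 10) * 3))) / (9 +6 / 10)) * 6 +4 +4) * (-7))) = 1009 / 57700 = 0.02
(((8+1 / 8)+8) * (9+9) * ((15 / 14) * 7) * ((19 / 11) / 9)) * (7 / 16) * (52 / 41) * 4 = 3345615 / 3608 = 927.28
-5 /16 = -0.31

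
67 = 67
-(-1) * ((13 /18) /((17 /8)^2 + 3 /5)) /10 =0.01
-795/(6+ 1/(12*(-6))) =-57240/431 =-132.81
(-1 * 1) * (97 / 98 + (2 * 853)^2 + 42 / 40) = -2852229279 / 980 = -2910438.04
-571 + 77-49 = -543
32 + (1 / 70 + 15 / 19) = 43629 / 1330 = 32.80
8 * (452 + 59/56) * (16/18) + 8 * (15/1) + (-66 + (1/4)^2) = 366887/112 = 3275.78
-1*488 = -488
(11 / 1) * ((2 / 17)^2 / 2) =22 / 289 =0.08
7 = 7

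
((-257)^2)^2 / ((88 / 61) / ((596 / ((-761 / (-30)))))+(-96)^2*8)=594757402120335 / 10051715251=59169.74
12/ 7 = 1.71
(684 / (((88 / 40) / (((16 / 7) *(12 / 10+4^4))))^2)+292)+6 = 289588061626 / 5929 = 48842648.28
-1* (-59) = 59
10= 10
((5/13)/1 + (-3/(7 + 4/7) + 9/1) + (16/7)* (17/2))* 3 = 411165/4823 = 85.25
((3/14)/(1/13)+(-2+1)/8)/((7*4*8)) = 149/12544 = 0.01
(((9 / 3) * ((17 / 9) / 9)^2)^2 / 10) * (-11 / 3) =-0.01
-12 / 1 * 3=-36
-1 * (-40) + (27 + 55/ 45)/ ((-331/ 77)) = 99602/ 2979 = 33.43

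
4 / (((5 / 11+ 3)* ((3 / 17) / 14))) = 5236 / 57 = 91.86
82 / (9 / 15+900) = 410 / 4503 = 0.09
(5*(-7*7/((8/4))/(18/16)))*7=-6860/9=-762.22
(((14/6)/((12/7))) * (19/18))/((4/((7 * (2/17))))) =6517/22032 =0.30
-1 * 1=-1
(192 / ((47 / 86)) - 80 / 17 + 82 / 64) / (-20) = -17.39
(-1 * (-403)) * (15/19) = 318.16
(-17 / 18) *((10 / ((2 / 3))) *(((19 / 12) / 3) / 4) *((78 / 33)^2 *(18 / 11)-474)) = 166540415 / 191664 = 868.92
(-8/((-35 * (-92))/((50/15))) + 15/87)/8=2299/112056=0.02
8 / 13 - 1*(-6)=86 / 13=6.62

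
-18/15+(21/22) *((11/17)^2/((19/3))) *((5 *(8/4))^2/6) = -4071/27455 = -0.15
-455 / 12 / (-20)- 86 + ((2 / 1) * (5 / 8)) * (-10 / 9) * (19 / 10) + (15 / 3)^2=-8891 / 144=-61.74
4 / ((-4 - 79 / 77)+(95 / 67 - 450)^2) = 691306 / 34776297841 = 0.00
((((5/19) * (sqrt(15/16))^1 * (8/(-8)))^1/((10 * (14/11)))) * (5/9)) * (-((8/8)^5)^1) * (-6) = -55 * sqrt(15)/3192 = -0.07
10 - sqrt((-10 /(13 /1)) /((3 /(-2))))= 10 - 2 * sqrt(195) /39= 9.28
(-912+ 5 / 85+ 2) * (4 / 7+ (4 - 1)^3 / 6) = -1098299 / 238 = -4614.70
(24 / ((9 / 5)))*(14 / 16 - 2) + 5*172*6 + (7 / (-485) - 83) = 2455063 / 485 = 5061.99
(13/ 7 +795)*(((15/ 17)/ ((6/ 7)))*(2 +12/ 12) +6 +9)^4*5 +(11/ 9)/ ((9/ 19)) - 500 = 161585912119617409/ 378851256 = 426515445.21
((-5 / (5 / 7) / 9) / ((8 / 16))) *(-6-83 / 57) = 5950 / 513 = 11.60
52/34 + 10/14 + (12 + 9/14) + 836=202511/238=850.89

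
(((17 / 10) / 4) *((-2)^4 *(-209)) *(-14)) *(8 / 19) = 41888 / 5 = 8377.60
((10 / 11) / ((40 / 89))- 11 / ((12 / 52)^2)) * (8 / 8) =-80995 / 396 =-204.53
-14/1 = -14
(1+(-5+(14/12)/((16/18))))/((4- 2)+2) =-43/64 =-0.67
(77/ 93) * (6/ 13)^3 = 5544/ 68107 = 0.08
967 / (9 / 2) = 1934 / 9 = 214.89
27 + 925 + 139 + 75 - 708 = 458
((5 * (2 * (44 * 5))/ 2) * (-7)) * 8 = -61600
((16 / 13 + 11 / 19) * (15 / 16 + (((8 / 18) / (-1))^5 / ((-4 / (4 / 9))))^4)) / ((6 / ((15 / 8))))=891390001397156476326149095 / 1681263909545600847893347584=0.53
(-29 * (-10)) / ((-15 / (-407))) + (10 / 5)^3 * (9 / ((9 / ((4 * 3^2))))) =24470 / 3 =8156.67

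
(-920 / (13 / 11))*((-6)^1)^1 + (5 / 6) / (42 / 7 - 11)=364307 / 78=4670.60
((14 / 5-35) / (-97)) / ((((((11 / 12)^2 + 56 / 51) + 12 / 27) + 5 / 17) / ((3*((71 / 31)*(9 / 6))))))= 125923896 / 98524355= 1.28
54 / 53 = 1.02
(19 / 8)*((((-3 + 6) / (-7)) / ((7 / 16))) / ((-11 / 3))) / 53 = 342 / 28567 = 0.01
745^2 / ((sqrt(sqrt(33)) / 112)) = 62162800* 33^(3 / 4) / 33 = 25935945.40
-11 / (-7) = 11 / 7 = 1.57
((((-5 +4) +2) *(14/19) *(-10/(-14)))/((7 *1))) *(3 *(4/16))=15/266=0.06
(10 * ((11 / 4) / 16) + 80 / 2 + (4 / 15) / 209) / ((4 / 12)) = 4185353 / 33440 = 125.16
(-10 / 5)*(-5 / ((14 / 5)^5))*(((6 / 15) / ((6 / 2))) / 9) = 3125 / 3630312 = 0.00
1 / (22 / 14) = 7 / 11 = 0.64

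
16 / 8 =2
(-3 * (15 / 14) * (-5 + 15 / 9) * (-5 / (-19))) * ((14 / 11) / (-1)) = -750 / 209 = -3.59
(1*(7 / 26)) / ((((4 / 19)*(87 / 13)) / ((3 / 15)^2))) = 133 / 17400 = 0.01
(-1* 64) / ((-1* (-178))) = -32 / 89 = -0.36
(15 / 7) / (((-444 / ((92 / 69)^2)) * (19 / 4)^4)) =-5120 / 303778251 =-0.00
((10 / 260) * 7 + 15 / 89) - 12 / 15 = -4191 / 11570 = -0.36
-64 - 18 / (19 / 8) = -1360 / 19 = -71.58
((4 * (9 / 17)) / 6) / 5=6 / 85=0.07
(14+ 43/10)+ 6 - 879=-8547/10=-854.70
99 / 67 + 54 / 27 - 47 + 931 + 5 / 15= 178450 / 201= 887.81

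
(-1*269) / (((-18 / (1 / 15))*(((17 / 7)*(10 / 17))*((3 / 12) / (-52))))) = -97916 / 675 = -145.06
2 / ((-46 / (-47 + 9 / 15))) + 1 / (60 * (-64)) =2.02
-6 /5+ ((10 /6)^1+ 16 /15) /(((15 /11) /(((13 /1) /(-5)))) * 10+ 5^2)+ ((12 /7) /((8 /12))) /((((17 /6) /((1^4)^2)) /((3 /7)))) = -23744671 /35298375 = -0.67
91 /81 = 1.12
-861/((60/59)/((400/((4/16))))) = -1354640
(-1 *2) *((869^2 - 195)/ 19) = -1509932/ 19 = -79470.11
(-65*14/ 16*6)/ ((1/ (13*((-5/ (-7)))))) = -3168.75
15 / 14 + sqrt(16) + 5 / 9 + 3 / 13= 9595 / 1638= 5.86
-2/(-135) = 0.01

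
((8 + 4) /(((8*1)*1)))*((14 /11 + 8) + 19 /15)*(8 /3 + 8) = 168.63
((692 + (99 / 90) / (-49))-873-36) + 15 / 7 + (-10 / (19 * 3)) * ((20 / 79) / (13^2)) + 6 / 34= -1361045182339 / 6339188310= -214.70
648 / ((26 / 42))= 13608 / 13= 1046.77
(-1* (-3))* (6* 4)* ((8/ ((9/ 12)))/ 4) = 192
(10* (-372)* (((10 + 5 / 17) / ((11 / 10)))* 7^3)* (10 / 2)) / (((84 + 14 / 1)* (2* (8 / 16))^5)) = -113925000 / 187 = -609224.60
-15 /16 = -0.94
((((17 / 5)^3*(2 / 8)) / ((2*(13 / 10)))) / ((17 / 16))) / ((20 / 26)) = 578 / 125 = 4.62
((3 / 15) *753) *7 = 1054.20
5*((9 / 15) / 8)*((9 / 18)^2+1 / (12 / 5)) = 1 / 4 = 0.25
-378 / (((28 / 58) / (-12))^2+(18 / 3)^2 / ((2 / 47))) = -11444328 / 25613545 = -0.45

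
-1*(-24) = 24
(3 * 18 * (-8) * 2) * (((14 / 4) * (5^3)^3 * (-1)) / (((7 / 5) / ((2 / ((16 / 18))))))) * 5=47460937500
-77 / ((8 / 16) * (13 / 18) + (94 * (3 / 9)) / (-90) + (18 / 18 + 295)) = -41580 / 159847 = -0.26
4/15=0.27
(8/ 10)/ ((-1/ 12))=-48/ 5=-9.60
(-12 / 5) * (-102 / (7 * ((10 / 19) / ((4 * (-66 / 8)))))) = -383724 / 175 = -2192.71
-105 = -105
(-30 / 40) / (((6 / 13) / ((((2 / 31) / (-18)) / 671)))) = 13 / 1497672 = 0.00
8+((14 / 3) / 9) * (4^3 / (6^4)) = 17552 / 2187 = 8.03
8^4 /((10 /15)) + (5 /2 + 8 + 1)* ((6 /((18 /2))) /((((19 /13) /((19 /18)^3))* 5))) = 537585059 /87480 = 6145.23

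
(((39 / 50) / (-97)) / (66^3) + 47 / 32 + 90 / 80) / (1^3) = 2411073199 / 929570400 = 2.59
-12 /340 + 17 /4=1433 /340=4.21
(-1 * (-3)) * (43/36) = 43/12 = 3.58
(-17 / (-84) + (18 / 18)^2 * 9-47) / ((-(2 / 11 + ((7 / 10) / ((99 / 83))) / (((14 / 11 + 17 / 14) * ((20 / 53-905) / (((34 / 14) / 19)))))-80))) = -0.47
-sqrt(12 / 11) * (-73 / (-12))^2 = -5329 * sqrt(33) / 792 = -38.65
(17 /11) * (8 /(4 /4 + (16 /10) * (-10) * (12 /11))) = -136 /181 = -0.75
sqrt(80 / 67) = 4* sqrt(335) / 67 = 1.09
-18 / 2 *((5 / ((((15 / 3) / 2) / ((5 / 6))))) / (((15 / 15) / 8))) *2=-240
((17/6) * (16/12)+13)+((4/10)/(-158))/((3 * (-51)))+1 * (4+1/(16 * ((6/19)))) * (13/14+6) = 1241744963/27074880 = 45.86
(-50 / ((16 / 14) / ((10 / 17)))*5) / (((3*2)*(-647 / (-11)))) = -48125 / 131988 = -0.36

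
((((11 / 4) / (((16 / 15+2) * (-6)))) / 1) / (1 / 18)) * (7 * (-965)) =3343725 / 184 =18172.42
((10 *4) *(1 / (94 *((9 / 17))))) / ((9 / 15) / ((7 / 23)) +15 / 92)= 1094800 / 2907279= 0.38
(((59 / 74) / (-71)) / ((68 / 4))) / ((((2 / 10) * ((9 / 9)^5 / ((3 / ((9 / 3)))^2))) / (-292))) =43070 / 44659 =0.96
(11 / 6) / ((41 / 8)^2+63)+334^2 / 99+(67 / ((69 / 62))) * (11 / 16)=1168.24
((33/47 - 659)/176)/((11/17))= -131495/22748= -5.78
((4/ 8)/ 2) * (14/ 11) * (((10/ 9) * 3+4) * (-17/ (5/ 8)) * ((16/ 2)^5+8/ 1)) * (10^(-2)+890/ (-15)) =138828844336/ 1125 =123403417.19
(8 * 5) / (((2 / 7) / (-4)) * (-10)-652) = -280 / 4559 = -0.06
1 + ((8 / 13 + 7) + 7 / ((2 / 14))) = 749 / 13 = 57.62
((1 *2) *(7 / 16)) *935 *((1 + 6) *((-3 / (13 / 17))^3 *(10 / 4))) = -30387027825 / 35152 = -864446.63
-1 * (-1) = 1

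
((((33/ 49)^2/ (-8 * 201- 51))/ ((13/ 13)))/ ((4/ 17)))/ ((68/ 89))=-32307/ 21244048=-0.00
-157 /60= -2.62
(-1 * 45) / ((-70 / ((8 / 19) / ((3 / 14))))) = 24 / 19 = 1.26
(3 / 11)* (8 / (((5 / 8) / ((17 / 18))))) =544 / 165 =3.30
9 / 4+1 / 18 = 83 / 36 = 2.31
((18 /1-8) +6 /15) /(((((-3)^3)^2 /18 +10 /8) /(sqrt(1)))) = 208 /835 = 0.25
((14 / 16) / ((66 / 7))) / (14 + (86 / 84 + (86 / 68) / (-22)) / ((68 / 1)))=99127 / 14969195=0.01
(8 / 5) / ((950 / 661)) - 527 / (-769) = 3284861 / 1826375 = 1.80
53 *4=212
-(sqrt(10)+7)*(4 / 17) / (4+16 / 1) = -0.12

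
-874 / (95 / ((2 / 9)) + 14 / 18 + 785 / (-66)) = -43263 / 20611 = -2.10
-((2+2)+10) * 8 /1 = -112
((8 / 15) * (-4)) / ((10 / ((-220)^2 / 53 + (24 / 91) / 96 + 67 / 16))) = -70793753 / 361725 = -195.71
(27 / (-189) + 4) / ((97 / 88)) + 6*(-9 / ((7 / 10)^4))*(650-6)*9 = -43370523576 / 33271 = -1303553.35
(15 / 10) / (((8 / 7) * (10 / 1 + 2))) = 7 / 64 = 0.11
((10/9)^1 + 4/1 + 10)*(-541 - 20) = -25432/3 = -8477.33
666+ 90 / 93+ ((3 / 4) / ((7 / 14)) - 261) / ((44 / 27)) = 1385085 / 2728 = 507.73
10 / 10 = 1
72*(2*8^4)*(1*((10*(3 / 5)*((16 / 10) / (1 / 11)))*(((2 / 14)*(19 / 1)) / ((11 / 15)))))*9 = 14523826176 / 7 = 2074832310.86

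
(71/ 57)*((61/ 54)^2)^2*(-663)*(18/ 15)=-217255091131/ 134631720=-1613.70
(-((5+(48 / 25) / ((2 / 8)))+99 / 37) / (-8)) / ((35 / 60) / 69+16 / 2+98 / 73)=107318322 / 522816475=0.21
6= 6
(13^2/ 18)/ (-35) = -169/ 630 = -0.27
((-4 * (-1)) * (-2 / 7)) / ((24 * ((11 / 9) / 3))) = -9 / 77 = -0.12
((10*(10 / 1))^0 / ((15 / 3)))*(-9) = -9 / 5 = -1.80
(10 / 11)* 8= 80 / 11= 7.27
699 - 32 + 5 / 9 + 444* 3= 17996 / 9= 1999.56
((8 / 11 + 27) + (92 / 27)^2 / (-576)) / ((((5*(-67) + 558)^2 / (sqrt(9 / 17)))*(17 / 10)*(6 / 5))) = 0.00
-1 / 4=-0.25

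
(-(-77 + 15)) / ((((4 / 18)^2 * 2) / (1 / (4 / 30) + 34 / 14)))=349029 / 56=6232.66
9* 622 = 5598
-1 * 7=-7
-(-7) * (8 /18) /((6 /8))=112 /27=4.15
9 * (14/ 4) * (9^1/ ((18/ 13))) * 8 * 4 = 6552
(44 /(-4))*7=-77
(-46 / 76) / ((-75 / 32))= 368 / 1425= 0.26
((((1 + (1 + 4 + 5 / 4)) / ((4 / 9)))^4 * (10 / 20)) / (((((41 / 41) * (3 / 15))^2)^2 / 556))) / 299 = 403140886936875 / 9797632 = 41146767.60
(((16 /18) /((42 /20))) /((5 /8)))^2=16384 /35721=0.46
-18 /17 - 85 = -1463 /17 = -86.06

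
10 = 10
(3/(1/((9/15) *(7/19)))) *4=2.65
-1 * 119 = -119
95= 95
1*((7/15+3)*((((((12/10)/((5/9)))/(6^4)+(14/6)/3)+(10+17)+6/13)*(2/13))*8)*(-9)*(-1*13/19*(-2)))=-556496/375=-1483.99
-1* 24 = -24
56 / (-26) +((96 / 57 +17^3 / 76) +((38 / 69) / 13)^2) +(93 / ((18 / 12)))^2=238986127105 / 61150284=3908.18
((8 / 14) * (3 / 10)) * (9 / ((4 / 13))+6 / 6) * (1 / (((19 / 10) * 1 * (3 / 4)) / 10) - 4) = 10406 / 665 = 15.65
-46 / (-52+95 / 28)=1288 / 1361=0.95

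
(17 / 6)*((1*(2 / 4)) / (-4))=-17 / 48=-0.35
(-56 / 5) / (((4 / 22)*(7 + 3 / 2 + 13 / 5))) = -616 / 111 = -5.55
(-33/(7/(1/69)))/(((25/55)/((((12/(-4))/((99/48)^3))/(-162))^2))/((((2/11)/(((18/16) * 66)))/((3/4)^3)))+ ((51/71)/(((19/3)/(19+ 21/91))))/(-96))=-414264628084736/106581680317962043133415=-0.00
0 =0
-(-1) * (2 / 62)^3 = 1 / 29791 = 0.00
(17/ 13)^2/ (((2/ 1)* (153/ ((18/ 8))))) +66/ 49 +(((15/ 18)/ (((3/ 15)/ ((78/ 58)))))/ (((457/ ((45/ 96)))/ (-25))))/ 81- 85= -15862311923345/ 189644704704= -83.64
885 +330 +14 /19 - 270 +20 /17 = 305853 /323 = 946.91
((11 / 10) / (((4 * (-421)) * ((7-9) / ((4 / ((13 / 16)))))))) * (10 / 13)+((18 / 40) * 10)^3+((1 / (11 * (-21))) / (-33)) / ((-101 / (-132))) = 1210142167343 / 13279818552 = 91.13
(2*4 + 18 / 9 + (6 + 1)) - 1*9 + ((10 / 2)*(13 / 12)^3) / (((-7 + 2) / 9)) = -661 / 192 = -3.44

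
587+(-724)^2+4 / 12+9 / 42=22040069 / 42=524763.55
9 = 9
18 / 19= 0.95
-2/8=-1/4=-0.25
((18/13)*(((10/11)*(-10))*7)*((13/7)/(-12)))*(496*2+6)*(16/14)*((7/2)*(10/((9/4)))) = 7984000/33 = 241939.39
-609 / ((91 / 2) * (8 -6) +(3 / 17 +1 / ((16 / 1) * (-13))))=-717808 / 107461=-6.68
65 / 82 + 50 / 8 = 1155 / 164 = 7.04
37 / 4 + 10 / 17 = 669 / 68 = 9.84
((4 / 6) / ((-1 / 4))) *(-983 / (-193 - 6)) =-13.17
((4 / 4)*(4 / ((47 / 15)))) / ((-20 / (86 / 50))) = -129 / 1175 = -0.11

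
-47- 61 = -108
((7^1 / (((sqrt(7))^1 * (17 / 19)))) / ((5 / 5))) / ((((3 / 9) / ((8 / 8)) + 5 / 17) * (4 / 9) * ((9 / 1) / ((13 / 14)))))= 741 * sqrt(7) / 1792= 1.09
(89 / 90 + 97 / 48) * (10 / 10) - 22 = -13673 / 720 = -18.99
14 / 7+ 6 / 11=28 / 11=2.55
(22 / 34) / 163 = 11 / 2771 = 0.00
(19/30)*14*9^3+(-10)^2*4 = 34319/5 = 6863.80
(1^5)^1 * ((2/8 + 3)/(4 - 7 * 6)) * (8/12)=-13/228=-0.06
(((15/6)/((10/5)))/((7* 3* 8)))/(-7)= -0.00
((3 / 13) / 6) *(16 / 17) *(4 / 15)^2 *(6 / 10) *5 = 128 / 16575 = 0.01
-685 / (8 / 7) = -4795 / 8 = -599.38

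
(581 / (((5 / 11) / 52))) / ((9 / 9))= 332332 / 5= 66466.40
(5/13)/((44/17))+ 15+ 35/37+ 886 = 19091929/21164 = 902.09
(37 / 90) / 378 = 37 / 34020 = 0.00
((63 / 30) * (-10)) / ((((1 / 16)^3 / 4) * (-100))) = 86016 / 25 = 3440.64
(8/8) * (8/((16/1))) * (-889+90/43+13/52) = -443.33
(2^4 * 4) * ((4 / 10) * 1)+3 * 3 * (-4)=-52 / 5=-10.40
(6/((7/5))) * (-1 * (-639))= 19170/7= 2738.57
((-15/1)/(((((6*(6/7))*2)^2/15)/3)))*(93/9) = -65.93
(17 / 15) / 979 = 17 / 14685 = 0.00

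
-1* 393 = -393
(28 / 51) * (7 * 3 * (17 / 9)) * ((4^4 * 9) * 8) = 401408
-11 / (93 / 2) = -22 / 93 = -0.24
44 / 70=22 / 35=0.63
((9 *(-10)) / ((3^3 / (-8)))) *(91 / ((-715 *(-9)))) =112 / 297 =0.38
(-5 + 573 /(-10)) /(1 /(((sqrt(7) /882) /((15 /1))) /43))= -89 *sqrt(7) /812700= -0.00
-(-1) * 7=7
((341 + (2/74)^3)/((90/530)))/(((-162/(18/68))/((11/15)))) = -559442719/232497270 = -2.41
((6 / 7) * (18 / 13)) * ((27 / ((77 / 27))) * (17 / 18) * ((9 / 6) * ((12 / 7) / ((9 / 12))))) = 1784592 / 49049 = 36.38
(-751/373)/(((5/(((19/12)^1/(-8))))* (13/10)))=14269/232752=0.06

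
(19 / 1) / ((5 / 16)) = 304 / 5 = 60.80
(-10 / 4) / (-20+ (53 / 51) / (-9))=2295 / 18466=0.12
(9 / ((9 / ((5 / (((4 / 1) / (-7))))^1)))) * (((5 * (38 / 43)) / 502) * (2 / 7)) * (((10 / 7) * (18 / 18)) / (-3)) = 2375 / 226653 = 0.01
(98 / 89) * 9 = 882 / 89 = 9.91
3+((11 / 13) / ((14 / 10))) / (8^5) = 8945719 / 2981888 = 3.00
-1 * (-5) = 5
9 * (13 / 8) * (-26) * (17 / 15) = -8619 / 20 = -430.95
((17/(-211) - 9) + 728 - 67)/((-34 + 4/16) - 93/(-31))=-13420/633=-21.20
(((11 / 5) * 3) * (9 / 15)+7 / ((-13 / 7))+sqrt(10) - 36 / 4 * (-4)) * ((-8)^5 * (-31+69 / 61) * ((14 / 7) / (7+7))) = 59703296 * sqrt(10) / 427+702230167552 / 138775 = 5502357.39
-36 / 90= -2 / 5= -0.40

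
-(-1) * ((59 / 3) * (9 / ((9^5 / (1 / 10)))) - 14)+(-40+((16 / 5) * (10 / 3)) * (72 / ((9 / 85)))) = 1417044839 / 196830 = 7199.33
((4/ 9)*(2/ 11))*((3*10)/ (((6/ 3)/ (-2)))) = -80/ 33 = -2.42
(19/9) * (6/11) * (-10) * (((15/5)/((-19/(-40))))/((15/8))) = -1280/33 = -38.79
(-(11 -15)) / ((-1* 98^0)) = -4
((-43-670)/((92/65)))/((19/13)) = -26195/76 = -344.67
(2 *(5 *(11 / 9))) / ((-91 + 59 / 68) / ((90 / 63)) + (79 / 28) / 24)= -2094400 / 10791411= -0.19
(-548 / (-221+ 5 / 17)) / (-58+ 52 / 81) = -188649 / 4357948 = -0.04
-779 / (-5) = 779 / 5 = 155.80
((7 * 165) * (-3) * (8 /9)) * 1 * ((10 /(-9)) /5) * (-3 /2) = -3080 /3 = -1026.67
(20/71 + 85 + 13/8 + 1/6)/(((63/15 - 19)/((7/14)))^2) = 3709325/37324416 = 0.10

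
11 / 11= 1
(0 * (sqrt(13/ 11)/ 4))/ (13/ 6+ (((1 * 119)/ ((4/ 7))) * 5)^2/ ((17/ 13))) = 0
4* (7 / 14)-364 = -362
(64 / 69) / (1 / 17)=1088 / 69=15.77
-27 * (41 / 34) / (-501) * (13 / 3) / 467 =1599 / 2651626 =0.00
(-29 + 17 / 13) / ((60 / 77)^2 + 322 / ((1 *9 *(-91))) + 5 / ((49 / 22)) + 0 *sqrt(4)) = -2401245 / 213217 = -11.26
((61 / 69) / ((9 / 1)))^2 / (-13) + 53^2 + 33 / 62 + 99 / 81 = 873657157135 / 310826646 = 2810.75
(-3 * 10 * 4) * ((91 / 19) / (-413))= 1560 / 1121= 1.39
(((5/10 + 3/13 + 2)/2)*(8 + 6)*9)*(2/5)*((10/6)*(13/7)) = 213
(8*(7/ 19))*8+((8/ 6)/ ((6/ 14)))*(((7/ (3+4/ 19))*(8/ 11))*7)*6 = 8826496/ 38247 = 230.78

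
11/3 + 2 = 17/3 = 5.67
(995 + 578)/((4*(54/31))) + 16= 52219/216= 241.75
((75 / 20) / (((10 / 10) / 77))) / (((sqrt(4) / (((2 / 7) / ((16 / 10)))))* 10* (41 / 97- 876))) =-1455 / 494144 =-0.00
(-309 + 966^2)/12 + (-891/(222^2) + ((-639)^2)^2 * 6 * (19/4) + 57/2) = 13010133217408927/2738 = 4751692190434.23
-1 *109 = -109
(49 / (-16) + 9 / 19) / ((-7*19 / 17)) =13379 / 40432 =0.33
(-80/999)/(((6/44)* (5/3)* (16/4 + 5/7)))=-224/2997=-0.07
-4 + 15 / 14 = -41 / 14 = -2.93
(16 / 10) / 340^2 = 1 / 72250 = 0.00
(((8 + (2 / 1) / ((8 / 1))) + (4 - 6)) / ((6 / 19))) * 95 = 45125 / 24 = 1880.21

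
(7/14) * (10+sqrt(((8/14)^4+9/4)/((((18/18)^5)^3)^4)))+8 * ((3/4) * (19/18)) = sqrt(22633)/196+34/3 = 12.10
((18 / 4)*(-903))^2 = 66048129 / 4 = 16512032.25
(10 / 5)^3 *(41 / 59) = 5.56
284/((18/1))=142/9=15.78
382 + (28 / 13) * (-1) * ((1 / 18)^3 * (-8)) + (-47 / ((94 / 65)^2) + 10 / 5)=644128523 / 1781676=361.53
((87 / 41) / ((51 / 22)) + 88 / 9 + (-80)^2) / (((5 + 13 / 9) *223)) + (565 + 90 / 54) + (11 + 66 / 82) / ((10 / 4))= 575.85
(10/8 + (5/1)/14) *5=225/28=8.04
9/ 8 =1.12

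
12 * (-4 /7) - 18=-174 /7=-24.86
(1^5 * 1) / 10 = 1 / 10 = 0.10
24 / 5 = 4.80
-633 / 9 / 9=-211 / 27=-7.81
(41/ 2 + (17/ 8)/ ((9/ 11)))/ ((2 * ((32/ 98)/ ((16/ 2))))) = 81487/ 288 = 282.94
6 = 6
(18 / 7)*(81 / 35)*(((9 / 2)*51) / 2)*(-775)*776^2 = -15615840299040 / 49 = -318690618347.76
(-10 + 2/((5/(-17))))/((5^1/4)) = -336/25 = -13.44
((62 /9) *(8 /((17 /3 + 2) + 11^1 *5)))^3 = 1906624 /2803221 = 0.68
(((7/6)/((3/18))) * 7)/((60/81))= 1323/20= 66.15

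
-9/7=-1.29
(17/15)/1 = 17/15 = 1.13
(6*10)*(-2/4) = -30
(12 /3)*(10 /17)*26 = 61.18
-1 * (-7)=7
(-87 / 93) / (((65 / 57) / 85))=-69.73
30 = 30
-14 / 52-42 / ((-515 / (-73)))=-6.22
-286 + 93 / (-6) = -603 / 2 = -301.50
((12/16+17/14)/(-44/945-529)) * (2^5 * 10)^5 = -6228541440000000/499949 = -12458353632.07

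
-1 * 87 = -87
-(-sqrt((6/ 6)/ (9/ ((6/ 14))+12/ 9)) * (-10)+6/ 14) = -10 * sqrt(201)/ 67-3/ 7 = -2.54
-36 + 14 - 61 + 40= -43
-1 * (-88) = 88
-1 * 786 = -786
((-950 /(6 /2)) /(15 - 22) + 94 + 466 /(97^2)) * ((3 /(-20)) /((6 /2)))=-13760851 /1975890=-6.96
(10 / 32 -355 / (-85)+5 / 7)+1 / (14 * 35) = 346881 / 66640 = 5.21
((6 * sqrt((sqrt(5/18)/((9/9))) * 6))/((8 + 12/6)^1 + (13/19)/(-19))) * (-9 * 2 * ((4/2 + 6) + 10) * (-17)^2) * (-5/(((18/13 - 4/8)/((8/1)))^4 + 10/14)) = 1476318901150679040 * 10^(1/4)/3741210671011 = 701726.72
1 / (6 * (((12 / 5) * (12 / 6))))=5 / 144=0.03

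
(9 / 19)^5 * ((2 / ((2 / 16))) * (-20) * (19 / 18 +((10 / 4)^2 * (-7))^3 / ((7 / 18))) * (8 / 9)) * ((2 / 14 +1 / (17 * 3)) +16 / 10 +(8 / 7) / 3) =922508163351648 / 294655781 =3130799.47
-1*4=-4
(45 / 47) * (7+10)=765 / 47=16.28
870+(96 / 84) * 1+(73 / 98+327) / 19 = 1654187 / 1862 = 888.39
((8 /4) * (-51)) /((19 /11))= -1122 /19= -59.05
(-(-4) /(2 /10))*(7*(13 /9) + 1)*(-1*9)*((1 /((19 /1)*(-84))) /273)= 500 /108927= 0.00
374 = 374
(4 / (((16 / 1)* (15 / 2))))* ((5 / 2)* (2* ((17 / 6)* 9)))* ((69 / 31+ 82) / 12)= 44387 / 1488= 29.83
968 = 968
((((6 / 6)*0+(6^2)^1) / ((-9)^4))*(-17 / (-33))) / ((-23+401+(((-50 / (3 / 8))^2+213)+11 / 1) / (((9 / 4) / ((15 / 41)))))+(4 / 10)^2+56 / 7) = 34850 / 40850112699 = 0.00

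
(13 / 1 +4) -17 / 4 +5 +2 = 79 / 4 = 19.75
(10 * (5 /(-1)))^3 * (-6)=750000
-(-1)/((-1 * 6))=-1/6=-0.17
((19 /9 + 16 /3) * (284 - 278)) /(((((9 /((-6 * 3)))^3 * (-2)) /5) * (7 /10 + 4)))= 26800 /141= 190.07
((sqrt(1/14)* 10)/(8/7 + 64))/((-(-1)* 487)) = 5* sqrt(14)/222072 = 0.00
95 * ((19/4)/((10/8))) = 361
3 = 3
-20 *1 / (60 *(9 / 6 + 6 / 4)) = -1 / 9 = -0.11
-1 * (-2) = 2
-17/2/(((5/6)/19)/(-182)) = 176358/5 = 35271.60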